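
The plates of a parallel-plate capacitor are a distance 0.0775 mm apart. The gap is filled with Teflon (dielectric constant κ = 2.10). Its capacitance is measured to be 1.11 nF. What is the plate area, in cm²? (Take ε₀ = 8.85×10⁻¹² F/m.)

A = Cd/(κε₀) = 1.11×10⁻⁹ × 7.75×10⁻⁵ / (2.10 × 8.85×10⁻¹²) = 4.63×10⁻³ m².

A ≈ 46.3 cm²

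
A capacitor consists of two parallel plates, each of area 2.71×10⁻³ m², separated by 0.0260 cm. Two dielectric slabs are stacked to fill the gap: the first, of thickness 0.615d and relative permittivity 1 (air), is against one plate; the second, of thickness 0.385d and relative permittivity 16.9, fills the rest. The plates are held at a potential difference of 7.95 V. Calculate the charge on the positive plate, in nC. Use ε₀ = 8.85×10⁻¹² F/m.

Q ≈ 1.15 nC

Stacked slabs ⇒ two capacitors in series, each with the full plate area.
C₁ = κ₁ε₀A/d₁ = 1.00 × 8.85×10⁻¹² × 2.71×10⁻³ / 1.60×10⁻⁴ = 1.50×10⁻¹⁰ F.
C₂ = κ₂ε₀A/d₂ = 16.9 × 8.85×10⁻¹² × 2.71×10⁻³ / 1.00×10⁻⁴ = 4.05×10⁻⁹ F.
C = (1/C₁ + 1/C₂)⁻¹ = 1.45×10⁻¹⁰ F.
Q = CV = 1.45×10⁻¹⁰ × 7.95 = 1.15×10⁻⁹ C.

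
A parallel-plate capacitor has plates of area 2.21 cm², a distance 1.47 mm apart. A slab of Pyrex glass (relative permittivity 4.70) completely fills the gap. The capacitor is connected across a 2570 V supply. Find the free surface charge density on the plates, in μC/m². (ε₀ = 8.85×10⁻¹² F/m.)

A = 2.21 cm² = 2.21×10⁻⁴ m².
C = κε₀A/d = 4.70 × 8.85×10⁻¹² × 2.21×10⁻⁴ / 1.47×10⁻³ = 6.25×10⁻¹² F.
σ = Q/A = CV/A = 6.25×10⁻¹² × 2570 / 2.21×10⁻⁴ = 7.27×10⁻⁵ C/m².

72.7 μC/m²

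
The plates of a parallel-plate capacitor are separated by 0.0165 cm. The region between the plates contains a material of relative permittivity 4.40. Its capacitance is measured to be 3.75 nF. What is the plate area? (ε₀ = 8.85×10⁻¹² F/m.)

A = Cd/(κε₀) = 3.75×10⁻⁹ × 1.65×10⁻⁴ / (4.40 × 8.85×10⁻¹²) = 1.59×10⁻² m².

A ≈ 159 cm²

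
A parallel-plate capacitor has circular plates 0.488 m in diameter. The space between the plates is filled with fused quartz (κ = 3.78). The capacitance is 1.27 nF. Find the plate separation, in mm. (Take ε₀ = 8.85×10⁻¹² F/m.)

A = π(0.488/2 m)² = 0.187 m².
d = κε₀A/C = 3.78 × 8.85×10⁻¹² × 0.187 / 1.27×10⁻⁹ = 4.93×10⁻³ m.

4.93 mm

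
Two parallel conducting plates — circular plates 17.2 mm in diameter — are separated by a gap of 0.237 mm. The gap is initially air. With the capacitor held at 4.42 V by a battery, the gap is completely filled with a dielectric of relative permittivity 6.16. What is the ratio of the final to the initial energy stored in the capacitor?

Battery connected ⇒ V is held fixed.
C₂ = 6.16 C₁ and U = ½CV², so U₂/U₁ = C₂/C₁ = 6.16.

U₂/U₁ ≈ 6.16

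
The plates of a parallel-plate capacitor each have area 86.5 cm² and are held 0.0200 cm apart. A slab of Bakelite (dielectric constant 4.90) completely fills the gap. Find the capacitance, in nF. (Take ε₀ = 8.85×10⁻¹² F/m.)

A = 86.5 cm² = 8.65×10⁻³ m².
C = κε₀A/d = 4.90 × 8.85×10⁻¹² × 8.65×10⁻³ / 2.00×10⁻⁴ = 1.88×10⁻⁹ F.

1.88 nF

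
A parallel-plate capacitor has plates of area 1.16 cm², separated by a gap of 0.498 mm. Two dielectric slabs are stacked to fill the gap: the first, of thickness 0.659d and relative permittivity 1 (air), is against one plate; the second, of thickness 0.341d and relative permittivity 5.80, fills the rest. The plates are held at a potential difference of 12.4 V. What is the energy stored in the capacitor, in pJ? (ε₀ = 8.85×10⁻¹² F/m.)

A = 1.16 cm² = 1.16×10⁻⁴ m².
Stacked slabs ⇒ two capacitors in series, each with the full plate area.
C₁ = κ₁ε₀A/d₁ = 1.00 × 8.85×10⁻¹² × 1.16×10⁻⁴ / 3.28×10⁻⁴ = 3.13×10⁻¹² F.
C₂ = κ₂ε₀A/d₂ = 5.80 × 8.85×10⁻¹² × 1.16×10⁻⁴ / 1.70×10⁻⁴ = 3.51×10⁻¹¹ F.
C = (1/C₁ + 1/C₂)⁻¹ = 2.87×10⁻¹² F.
U = ½CV² = ½ × 2.87×10⁻¹² × (12.4)² = 2.21×10⁻¹⁰ J.

U ≈ 221 pJ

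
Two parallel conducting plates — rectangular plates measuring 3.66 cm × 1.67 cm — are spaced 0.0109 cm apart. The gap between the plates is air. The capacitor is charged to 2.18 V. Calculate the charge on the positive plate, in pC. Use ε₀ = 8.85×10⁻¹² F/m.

Q ≈ 108 pC

A = 3.66 × 1.67 cm² = 6.11×10⁻⁴ m².
C = ε₀A/d = 8.85×10⁻¹² × 6.11×10⁻⁴ / 1.09×10⁻⁴ = 4.96×10⁻¹¹ F.
Q = CV = 4.96×10⁻¹¹ × 2.18 = 1.08×10⁻¹⁰ C.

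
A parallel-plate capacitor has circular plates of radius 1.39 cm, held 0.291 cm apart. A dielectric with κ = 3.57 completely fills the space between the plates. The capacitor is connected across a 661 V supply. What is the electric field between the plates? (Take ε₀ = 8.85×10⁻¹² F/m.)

E = V/d = 661 / 2.91×10⁻³ = 2.27×10⁵ V/m.

E ≈ 227 V/mm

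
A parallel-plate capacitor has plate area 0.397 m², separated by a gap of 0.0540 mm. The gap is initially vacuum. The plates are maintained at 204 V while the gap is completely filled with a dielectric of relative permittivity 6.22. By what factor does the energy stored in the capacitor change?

6.22

Battery connected ⇒ V is held fixed.
C₂ = 6.22 C₁ and U = ½CV², so U₂/U₁ = C₂/C₁ = 6.22.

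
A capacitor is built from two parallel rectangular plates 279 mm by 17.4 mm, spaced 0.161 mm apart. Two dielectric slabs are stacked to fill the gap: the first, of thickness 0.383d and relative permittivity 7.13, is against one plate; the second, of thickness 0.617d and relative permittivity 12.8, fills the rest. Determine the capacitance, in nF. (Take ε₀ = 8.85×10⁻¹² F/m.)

A = 279 × 17.4 mm² = 4.85×10⁻³ m².
Stacked slabs ⇒ two capacitors in series, each with the full plate area.
C₁ = κ₁ε₀A/d₁ = 7.13 × 8.85×10⁻¹² × 4.85×10⁻³ / 6.17×10⁻⁵ = 4.97×10⁻⁹ F.
C₂ = κ₂ε₀A/d₂ = 12.8 × 8.85×10⁻¹² × 4.85×10⁻³ / 9.93×10⁻⁵ = 5.54×10⁻⁹ F.
C = (1/C₁ + 1/C₂)⁻¹ = 2.62×10⁻⁹ F.

C ≈ 2.62 nF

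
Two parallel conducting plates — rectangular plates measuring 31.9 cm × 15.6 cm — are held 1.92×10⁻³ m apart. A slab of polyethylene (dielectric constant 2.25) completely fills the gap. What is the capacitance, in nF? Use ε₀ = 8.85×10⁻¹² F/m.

C ≈ 0.516 nF

A = 31.9 × 15.6 cm² = 4.98×10⁻² m².
C = κε₀A/d = 2.25 × 8.85×10⁻¹² × 4.98×10⁻² / 1.92×10⁻³ = 5.16×10⁻¹⁰ F.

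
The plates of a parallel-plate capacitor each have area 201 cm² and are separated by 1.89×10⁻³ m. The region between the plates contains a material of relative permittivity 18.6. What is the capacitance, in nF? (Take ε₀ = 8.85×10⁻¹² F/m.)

A = 201 cm² = 2.01×10⁻² m².
C = κε₀A/d = 18.6 × 8.85×10⁻¹² × 2.01×10⁻² / 1.89×10⁻³ = 1.75×10⁻⁹ F.

C ≈ 1.75 nF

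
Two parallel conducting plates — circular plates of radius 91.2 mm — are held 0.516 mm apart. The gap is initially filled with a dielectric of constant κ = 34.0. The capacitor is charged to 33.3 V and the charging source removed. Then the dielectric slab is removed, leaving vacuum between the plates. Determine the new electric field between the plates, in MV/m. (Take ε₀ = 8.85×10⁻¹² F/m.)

2.19 MV/m

A = π(91.2 mm)² = 2.61×10⁻² m².
Initially C₁ = κε₀A/d = 34.0 × 8.85×10⁻¹² × 2.61×10⁻² / 5.16×10⁻⁴ = 1.52×10⁻⁸ F.
E₁ = 6.45×10⁴ V/m.
Isolated ⇒ Q is held fixed. V₂ = Q/C₂ = V₁/0.0294; E = V/d, so E₂/E₁ = (V₂/V₁)(d₁/d₂) = 34.0.
E₂ = 34.0 × 6.45×10⁴ = 2.19×10⁶ V/m.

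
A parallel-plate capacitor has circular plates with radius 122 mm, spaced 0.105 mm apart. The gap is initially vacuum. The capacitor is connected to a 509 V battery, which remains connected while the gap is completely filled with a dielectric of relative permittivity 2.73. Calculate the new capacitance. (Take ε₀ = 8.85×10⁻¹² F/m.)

A = π(122 mm)² = 4.68×10⁻² m².
Initially C₁ = ε₀A/d = 8.85×10⁻¹² × 4.68×10⁻² / 1.05×10⁻⁴ = 3.94×10⁻⁹ F.
C = κε₀A/d scales with κ, so C₂/C₁ = κ = 2.73.
C₂ = 2.73 × 3.94×10⁻⁹ = 1.08×10⁻⁸ F.

C ≈ 10.8 nF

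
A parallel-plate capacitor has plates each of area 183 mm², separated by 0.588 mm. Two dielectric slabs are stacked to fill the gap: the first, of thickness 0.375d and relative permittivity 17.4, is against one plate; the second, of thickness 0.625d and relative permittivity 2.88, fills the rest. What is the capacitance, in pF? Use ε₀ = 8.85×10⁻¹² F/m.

A = 183 mm² = 1.83×10⁻⁴ m².
Stacked slabs ⇒ two capacitors in series, each with the full plate area.
C₁ = κ₁ε₀A/d₁ = 17.4 × 8.85×10⁻¹² × 1.83×10⁻⁴ / 2.20×10⁻⁴ = 1.28×10⁻¹⁰ F.
C₂ = κ₂ε₀A/d₂ = 2.88 × 8.85×10⁻¹² × 1.83×10⁻⁴ / 3.67×10⁻⁴ = 1.27×10⁻¹¹ F.
C = (1/C₁ + 1/C₂)⁻¹ = 1.15×10⁻¹¹ F.

C ≈ 11.5 pF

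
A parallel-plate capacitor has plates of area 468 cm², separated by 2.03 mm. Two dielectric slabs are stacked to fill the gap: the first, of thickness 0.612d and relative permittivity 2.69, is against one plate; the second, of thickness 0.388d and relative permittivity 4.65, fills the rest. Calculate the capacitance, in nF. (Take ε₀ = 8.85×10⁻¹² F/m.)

C ≈ 0.656 nF

A = 468 cm² = 4.68×10⁻² m².
Stacked slabs ⇒ two capacitors in series, each with the full plate area.
C₁ = κ₁ε₀A/d₁ = 2.69 × 8.85×10⁻¹² × 4.68×10⁻² / 1.24×10⁻³ = 8.97×10⁻¹⁰ F.
C₂ = κ₂ε₀A/d₂ = 4.65 × 8.85×10⁻¹² × 4.68×10⁻² / 7.88×10⁻⁴ = 2.45×10⁻⁹ F.
C = (1/C₁ + 1/C₂)⁻¹ = 6.56×10⁻¹⁰ F.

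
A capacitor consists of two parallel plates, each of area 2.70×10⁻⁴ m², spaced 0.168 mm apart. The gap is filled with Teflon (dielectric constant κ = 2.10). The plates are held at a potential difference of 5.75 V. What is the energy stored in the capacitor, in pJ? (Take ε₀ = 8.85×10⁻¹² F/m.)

494 pJ

C = κε₀A/d = 2.10 × 8.85×10⁻¹² × 2.70×10⁻⁴ / 1.68×10⁻⁴ = 2.99×10⁻¹¹ F.
U = ½CV² = ½ × 2.99×10⁻¹¹ × (5.75)² = 4.94×10⁻¹⁰ J.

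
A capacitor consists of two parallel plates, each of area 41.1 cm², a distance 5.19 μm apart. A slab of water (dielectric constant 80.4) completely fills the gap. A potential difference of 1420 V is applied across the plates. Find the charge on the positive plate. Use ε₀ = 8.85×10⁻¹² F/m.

0.800 mC

A = 41.1 cm² = 4.11×10⁻³ m².
C = κε₀A/d = 80.4 × 8.85×10⁻¹² × 4.11×10⁻³ / 5.19×10⁻⁶ = 5.63×10⁻⁷ F.
Q = CV = 5.63×10⁻⁷ × 1420 = 8.00×10⁻⁴ C.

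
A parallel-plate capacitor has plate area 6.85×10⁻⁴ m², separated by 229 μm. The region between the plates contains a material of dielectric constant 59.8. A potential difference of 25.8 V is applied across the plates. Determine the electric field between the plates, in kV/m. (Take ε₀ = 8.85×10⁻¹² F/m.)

E ≈ 113 kV/m

E = V/d = 25.8 / 2.29×10⁻⁴ = 1.13×10⁵ V/m.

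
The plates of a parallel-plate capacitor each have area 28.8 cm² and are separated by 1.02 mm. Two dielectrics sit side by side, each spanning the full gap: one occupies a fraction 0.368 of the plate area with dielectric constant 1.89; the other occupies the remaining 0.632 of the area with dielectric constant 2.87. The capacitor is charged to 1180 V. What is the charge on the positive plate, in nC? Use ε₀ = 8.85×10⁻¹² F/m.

A = 28.8 cm² = 2.88×10⁻³ m².
Side-by-side slabs ⇒ two capacitors in parallel, each spanning the full gap.
C₁ = κ₁ε₀A₁/d = 1.89 × 8.85×10⁻¹² × 1.06×10⁻³ / 1.02×10⁻³ = 1.74×10⁻¹¹ F.
C₂ = κ₂ε₀A₂/d = 2.87 × 8.85×10⁻¹² × 1.82×10⁻³ / 1.02×10⁻³ = 4.53×10⁻¹¹ F.
C = C₁ + C₂ = 6.27×10⁻¹¹ F.
Q = CV = 6.27×10⁻¹¹ × 1180 = 7.40×10⁻⁸ C.

74.0 nC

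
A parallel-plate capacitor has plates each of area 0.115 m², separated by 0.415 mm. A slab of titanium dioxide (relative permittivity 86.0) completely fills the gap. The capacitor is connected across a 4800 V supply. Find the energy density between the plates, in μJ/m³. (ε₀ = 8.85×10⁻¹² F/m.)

E = V/d = 4800 / 4.15×10⁻⁴ = 1.16×10⁷ V/m.
u = ½κε₀E² = ½ × 86.0 × 8.85×10⁻¹² × (1.16×10⁷)² = 5.09×10⁴ J/m³.

u ≈ 5.09×10¹⁰ μJ/m³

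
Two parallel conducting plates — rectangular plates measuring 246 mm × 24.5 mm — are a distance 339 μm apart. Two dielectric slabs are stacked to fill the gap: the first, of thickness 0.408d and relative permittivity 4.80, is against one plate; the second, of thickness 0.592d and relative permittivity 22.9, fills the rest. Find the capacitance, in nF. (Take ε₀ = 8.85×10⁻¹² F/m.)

A = 246 × 24.5 mm² = 6.03×10⁻³ m².
Stacked slabs ⇒ two capacitors in series, each with the full plate area.
C₁ = κ₁ε₀A/d₁ = 4.80 × 8.85×10⁻¹² × 6.03×10⁻³ / 1.38×10⁻⁴ = 1.85×10⁻⁹ F.
C₂ = κ₂ε₀A/d₂ = 22.9 × 8.85×10⁻¹² × 6.03×10⁻³ / 2.01×10⁻⁴ = 6.09×10⁻⁹ F.
C = (1/C₁ + 1/C₂)⁻¹ = 1.42×10⁻⁹ F.

C ≈ 1.42 nF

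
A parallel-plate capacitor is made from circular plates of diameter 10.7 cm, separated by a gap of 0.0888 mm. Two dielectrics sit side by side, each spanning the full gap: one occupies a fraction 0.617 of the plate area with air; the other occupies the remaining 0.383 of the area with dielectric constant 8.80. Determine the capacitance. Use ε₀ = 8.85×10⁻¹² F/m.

A = π(10.7/2 cm)² = 8.99×10⁻³ m².
Side-by-side slabs ⇒ two capacitors in parallel, each spanning the full gap.
C₁ = κ₁ε₀A₁/d = 1.00 × 8.85×10⁻¹² × 5.55×10⁻³ / 8.88×10⁻⁵ = 5.53×10⁻¹⁰ F.
C₂ = κ₂ε₀A₂/d = 8.80 × 8.85×10⁻¹² × 3.44×10⁻³ / 8.88×10⁻⁵ = 3.02×10⁻⁹ F.
C = C₁ + C₂ = 3.57×10⁻⁹ F.

C ≈ 3.57 nF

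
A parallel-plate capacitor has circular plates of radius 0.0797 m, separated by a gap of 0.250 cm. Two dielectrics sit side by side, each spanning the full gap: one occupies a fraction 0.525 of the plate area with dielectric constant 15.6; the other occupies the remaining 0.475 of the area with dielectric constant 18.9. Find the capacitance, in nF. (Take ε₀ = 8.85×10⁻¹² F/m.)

A = π(0.0797 m)² = 2.00×10⁻² m².
Side-by-side slabs ⇒ two capacitors in parallel, each spanning the full gap.
C₁ = κ₁ε₀A₁/d = 15.6 × 8.85×10⁻¹² × 1.05×10⁻² / 2.50×10⁻³ = 5.79×10⁻¹⁰ F.
C₂ = κ₂ε₀A₂/d = 18.9 × 8.85×10⁻¹² × 9.48×10⁻³ / 2.50×10⁻³ = 6.34×10⁻¹⁰ F.
C = C₁ + C₂ = 1.21×10⁻⁹ F.

1.21 nF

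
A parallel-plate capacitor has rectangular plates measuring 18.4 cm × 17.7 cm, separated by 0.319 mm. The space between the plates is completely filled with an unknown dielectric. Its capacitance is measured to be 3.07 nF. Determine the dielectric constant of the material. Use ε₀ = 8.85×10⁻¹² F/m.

A = 18.4 × 17.7 cm² = 3.26×10⁻² m².
κ = Cd/(ε₀A) = 3.07×10⁻⁹ × 3.19×10⁻⁴ / (8.85×10⁻¹² × 3.26×10⁻²) = 3.40.

κ ≈ 3.40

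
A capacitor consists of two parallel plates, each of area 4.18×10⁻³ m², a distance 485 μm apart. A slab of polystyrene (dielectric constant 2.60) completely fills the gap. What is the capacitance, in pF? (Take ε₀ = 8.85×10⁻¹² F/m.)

C = κε₀A/d = 2.60 × 8.85×10⁻¹² × 4.18×10⁻³ / 4.85×10⁻⁴ = 1.98×10⁻¹⁰ F.

198 pF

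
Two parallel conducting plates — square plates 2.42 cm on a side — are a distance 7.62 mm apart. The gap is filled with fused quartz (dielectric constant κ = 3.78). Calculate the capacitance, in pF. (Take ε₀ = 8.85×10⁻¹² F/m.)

2.57 pF

A = (2.42 cm)² = 5.86×10⁻⁴ m².
C = κε₀A/d = 3.78 × 8.85×10⁻¹² × 5.86×10⁻⁴ / 7.62×10⁻³ = 2.57×10⁻¹² F.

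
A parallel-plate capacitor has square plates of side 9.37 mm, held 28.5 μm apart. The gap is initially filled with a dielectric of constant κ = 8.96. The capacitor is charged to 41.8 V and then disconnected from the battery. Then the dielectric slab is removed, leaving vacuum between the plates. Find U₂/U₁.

U₂/U₁ ≈ 8.96

Isolated ⇒ Q is held fixed.
C₂ = 0.112 C₁ and U = Q²/(2C), so U₂/U₁ = C₁/C₂ = 8.96.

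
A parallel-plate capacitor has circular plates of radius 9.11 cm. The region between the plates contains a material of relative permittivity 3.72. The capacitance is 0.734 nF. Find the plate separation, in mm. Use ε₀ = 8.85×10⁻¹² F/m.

A = π(9.11 cm)² = 2.61×10⁻² m².
d = κε₀A/C = 3.72 × 8.85×10⁻¹² × 2.61×10⁻² / 7.34×10⁻¹⁰ = 1.17×10⁻³ m.

1.17 mm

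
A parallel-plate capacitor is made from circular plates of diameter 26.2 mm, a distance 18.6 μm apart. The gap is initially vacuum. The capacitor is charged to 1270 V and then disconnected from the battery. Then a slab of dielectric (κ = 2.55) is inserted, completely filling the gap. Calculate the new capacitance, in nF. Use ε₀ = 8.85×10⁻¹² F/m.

C ≈ 0.654 nF

A = π(26.2/2 mm)² = 5.39×10⁻⁴ m².
Initially C₁ = ε₀A/d = 8.85×10⁻¹² × 5.39×10⁻⁴ / 1.86×10⁻⁵ = 2.57×10⁻¹⁰ F.
C = κε₀A/d scales with κ, so C₂/C₁ = κ = 2.55.
C₂ = 2.55 × 2.57×10⁻¹⁰ = 6.54×10⁻¹⁰ F.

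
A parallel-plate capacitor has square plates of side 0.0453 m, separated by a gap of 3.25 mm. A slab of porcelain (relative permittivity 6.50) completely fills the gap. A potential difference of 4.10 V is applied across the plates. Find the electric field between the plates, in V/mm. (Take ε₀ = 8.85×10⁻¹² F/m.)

E = V/d = 4.10 / 3.25×10⁻³ = 1.26×10³ V/m.

1.26 V/mm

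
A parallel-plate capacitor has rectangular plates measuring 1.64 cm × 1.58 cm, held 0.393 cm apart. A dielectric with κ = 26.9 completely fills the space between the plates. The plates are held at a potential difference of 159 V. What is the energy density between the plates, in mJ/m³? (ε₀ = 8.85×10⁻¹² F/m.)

195 mJ/m³

E = V/d = 159 / 3.93×10⁻³ = 4.05×10⁴ V/m.
u = ½κε₀E² = ½ × 26.9 × 8.85×10⁻¹² × (4.05×10⁴)² = 0.195 J/m³.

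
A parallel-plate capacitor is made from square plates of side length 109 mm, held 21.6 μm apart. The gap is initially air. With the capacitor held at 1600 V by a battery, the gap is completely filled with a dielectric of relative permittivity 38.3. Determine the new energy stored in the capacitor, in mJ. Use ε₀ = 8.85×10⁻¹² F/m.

A = (109 mm)² = 1.19×10⁻² m².
Initially C₁ = ε₀A/d = 8.85×10⁻¹² × 1.19×10⁻² / 2.16×10⁻⁵ = 4.87×10⁻⁹ F.
U₁ = 6.23×10⁻³ J.
Battery connected ⇒ V is held fixed. C₂ = 38.3 C₁ and U = ½CV², so U₂/U₁ = C₂/C₁ = 38.3.
U₂ = 38.3 × 6.23×10⁻³ = 0.239 J.

239 mJ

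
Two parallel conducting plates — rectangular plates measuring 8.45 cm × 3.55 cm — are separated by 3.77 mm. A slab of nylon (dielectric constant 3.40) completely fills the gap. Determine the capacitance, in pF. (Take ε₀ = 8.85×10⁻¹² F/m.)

23.9 pF

A = 8.45 × 3.55 cm² = 3.00×10⁻³ m².
C = κε₀A/d = 3.40 × 8.85×10⁻¹² × 3.00×10⁻³ / 3.77×10⁻³ = 2.39×10⁻¹¹ F.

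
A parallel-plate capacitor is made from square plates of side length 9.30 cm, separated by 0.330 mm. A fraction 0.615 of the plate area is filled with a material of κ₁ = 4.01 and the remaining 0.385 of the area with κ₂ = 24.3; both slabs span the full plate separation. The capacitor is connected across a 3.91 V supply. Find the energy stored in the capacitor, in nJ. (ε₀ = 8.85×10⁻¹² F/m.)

A = (9.30 cm)² = 8.65×10⁻³ m².
Side-by-side slabs ⇒ two capacitors in parallel, each spanning the full gap.
C₁ = κ₁ε₀A₁/d = 4.01 × 8.85×10⁻¹² × 5.32×10⁻³ / 3.30×10⁻⁴ = 5.72×10⁻¹⁰ F.
C₂ = κ₂ε₀A₂/d = 24.3 × 8.85×10⁻¹² × 3.33×10⁻³ / 3.30×10⁻⁴ = 2.17×10⁻⁹ F.
C = C₁ + C₂ = 2.74×10⁻⁹ F.
U = ½CV² = ½ × 2.74×10⁻⁹ × (3.91)² = 2.10×10⁻⁸ J.

U ≈ 21.0 nJ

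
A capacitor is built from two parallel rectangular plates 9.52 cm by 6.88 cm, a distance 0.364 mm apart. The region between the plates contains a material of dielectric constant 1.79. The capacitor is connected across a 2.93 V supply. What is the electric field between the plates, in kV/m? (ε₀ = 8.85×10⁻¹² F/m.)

E ≈ 8.05 kV/m

E = V/d = 2.93 / 3.64×10⁻⁴ = 8.05×10³ V/m.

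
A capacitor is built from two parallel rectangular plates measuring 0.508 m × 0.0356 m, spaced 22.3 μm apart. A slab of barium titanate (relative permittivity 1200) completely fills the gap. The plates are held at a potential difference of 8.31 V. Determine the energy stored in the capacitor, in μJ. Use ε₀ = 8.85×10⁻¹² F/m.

A = 0.508 × 0.0356 m² = 1.81×10⁻² m².
C = κε₀A/d = 1200 × 8.85×10⁻¹² × 1.81×10⁻² / 2.23×10⁻⁵ = 8.61×10⁻⁶ F.
U = ½CV² = ½ × 8.61×10⁻⁶ × (8.31)² = 2.97×10⁻⁴ J.

U ≈ 297 μJ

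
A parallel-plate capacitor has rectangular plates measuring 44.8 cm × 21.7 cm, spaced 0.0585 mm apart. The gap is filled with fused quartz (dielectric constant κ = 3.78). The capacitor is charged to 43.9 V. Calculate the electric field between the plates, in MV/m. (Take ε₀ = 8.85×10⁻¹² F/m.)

E = V/d = 43.9 / 5.85×10⁻⁵ = 7.50×10⁵ V/m.

E ≈ 0.750 MV/m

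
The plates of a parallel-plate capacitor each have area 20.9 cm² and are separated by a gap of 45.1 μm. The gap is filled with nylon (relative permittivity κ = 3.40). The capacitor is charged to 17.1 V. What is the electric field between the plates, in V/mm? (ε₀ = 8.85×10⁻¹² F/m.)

379 V/mm

E = V/d = 17.1 / 4.51×10⁻⁵ = 3.79×10⁵ V/m.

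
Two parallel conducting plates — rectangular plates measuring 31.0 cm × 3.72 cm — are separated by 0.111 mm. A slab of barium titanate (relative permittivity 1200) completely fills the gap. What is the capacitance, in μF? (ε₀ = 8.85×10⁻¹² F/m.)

A = 31.0 × 3.72 cm² = 1.15×10⁻² m².
C = κε₀A/d = 1200 × 8.85×10⁻¹² × 1.15×10⁻² / 1.11×10⁻⁴ = 1.10×10⁻⁶ F.

1.10 μF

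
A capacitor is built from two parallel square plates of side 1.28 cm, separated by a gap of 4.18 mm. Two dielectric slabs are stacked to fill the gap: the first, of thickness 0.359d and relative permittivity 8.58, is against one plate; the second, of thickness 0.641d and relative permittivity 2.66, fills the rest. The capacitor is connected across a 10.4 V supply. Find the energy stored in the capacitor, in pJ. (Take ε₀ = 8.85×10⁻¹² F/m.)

A = (1.28 cm)² = 1.64×10⁻⁴ m².
Stacked slabs ⇒ two capacitors in series, each with the full plate area.
C₁ = κ₁ε₀A/d₁ = 8.58 × 8.85×10⁻¹² × 1.64×10⁻⁴ / 1.50×10⁻³ = 8.29×10⁻¹² F.
C₂ = κ₂ε₀A/d₂ = 2.66 × 8.85×10⁻¹² × 1.64×10⁻⁴ / 2.68×10⁻³ = 1.44×10⁻¹² F.
C = (1/C₁ + 1/C₂)⁻¹ = 1.23×10⁻¹² F.
U = ½CV² = ½ × 1.23×10⁻¹² × (10.4)² = 6.63×10⁻¹¹ J.

U ≈ 66.3 pJ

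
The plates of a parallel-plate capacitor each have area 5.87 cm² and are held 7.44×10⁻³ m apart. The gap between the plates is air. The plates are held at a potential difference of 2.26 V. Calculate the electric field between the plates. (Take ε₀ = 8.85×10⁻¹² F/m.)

E ≈ 304 V/m

E = V/d = 2.26 / 7.44×10⁻³ = 3.04×10² V/m.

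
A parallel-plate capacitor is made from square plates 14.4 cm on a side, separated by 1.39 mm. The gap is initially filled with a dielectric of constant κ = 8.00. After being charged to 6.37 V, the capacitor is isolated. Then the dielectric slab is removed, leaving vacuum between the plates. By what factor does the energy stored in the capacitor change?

Isolated ⇒ Q is held fixed.
C₂ = 0.125 C₁ and U = Q²/(2C), so U₂/U₁ = C₁/C₂ = 8.00.

U₂/U₁ ≈ 8.00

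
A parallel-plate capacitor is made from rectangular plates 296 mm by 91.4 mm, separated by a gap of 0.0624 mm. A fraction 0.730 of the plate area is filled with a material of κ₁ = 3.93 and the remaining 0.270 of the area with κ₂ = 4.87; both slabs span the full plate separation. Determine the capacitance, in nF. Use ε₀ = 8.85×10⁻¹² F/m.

16.1 nF

A = 296 × 91.4 mm² = 2.71×10⁻² m².
Side-by-side slabs ⇒ two capacitors in parallel, each spanning the full gap.
C₁ = κ₁ε₀A₁/d = 3.93 × 8.85×10⁻¹² × 1.97×10⁻² / 6.24×10⁻⁵ = 1.10×10⁻⁸ F.
C₂ = κ₂ε₀A₂/d = 4.87 × 8.85×10⁻¹² × 7.30×10⁻³ / 6.24×10⁻⁵ = 5.05×10⁻⁹ F.
C = C₁ + C₂ = 1.61×10⁻⁸ F.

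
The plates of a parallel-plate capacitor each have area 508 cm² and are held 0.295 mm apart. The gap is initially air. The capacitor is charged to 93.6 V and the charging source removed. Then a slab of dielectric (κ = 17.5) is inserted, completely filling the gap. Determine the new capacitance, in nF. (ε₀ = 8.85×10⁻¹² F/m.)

26.7 nF

A = 508 cm² = 5.08×10⁻² m².
Initially C₁ = ε₀A/d = 8.85×10⁻¹² × 5.08×10⁻² / 2.95×10⁻⁴ = 1.52×10⁻⁹ F.
C = κε₀A/d scales with κ, so C₂/C₁ = κ = 17.5.
C₂ = 17.5 × 1.52×10⁻⁹ = 2.67×10⁻⁸ F.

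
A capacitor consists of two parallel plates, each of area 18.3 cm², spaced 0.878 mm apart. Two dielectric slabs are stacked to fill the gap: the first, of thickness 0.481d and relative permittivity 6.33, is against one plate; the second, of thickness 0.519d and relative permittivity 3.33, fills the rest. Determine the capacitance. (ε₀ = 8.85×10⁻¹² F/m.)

79.6 pF

A = 18.3 cm² = 1.83×10⁻³ m².
Stacked slabs ⇒ two capacitors in series, each with the full plate area.
C₁ = κ₁ε₀A/d₁ = 6.33 × 8.85×10⁻¹² × 1.83×10⁻³ / 4.22×10⁻⁴ = 2.43×10⁻¹⁰ F.
C₂ = κ₂ε₀A/d₂ = 3.33 × 8.85×10⁻¹² × 1.83×10⁻³ / 4.56×10⁻⁴ = 1.18×10⁻¹⁰ F.
C = (1/C₁ + 1/C₂)⁻¹ = 7.96×10⁻¹¹ F.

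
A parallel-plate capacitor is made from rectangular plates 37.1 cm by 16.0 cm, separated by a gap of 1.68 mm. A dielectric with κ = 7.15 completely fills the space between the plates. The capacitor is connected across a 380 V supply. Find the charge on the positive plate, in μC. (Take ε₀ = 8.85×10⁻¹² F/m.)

0.850 μC

A = 37.1 × 16.0 cm² = 5.94×10⁻² m².
C = κε₀A/d = 7.15 × 8.85×10⁻¹² × 5.94×10⁻² / 1.68×10⁻³ = 2.24×10⁻⁹ F.
Q = CV = 2.24×10⁻⁹ × 380 = 8.50×10⁻⁷ C.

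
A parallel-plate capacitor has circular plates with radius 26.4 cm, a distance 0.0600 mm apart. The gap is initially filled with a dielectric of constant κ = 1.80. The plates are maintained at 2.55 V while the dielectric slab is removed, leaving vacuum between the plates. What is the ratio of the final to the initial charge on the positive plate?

Q₂/Q₁ ≈ 0.556

Battery connected ⇒ V is held fixed.
C₂ = 0.556 C₁ and Q = CV, so Q₂/Q₁ = C₂/C₁ = 0.556.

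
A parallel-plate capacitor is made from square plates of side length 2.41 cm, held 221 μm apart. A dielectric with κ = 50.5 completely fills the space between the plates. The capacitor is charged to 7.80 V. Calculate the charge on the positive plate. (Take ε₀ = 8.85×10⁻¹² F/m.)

A = (2.41 cm)² = 5.81×10⁻⁴ m².
C = κε₀A/d = 50.5 × 8.85×10⁻¹² × 5.81×10⁻⁴ / 2.21×10⁻⁴ = 1.17×10⁻⁹ F.
Q = CV = 1.17×10⁻⁹ × 7.80 = 9.16×10⁻⁹ C.

Q ≈ 9.16 nC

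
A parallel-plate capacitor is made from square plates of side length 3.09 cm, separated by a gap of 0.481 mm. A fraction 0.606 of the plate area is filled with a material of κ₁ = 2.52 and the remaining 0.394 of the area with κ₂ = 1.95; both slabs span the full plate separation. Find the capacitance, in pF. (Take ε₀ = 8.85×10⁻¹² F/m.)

A = (3.09 cm)² = 9.55×10⁻⁴ m².
Side-by-side slabs ⇒ two capacitors in parallel, each spanning the full gap.
C₁ = κ₁ε₀A₁/d = 2.52 × 8.85×10⁻¹² × 5.79×10⁻⁴ / 4.81×10⁻⁴ = 2.68×10⁻¹¹ F.
C₂ = κ₂ε₀A₂/d = 1.95 × 8.85×10⁻¹² × 3.76×10⁻⁴ / 4.81×10⁻⁴ = 1.35×10⁻¹¹ F.
C = C₁ + C₂ = 4.03×10⁻¹¹ F.

40.3 pF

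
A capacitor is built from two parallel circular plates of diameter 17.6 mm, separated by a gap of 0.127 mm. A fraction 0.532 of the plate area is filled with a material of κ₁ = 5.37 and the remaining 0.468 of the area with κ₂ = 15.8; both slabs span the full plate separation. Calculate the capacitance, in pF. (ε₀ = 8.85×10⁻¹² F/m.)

A = π(17.6/2 mm)² = 2.43×10⁻⁴ m².
Side-by-side slabs ⇒ two capacitors in parallel, each spanning the full gap.
C₁ = κ₁ε₀A₁/d = 5.37 × 8.85×10⁻¹² × 1.29×10⁻⁴ / 1.27×10⁻⁴ = 4.84×10⁻¹¹ F.
C₂ = κ₂ε₀A₂/d = 15.8 × 8.85×10⁻¹² × 1.14×10⁻⁴ / 1.27×10⁻⁴ = 1.25×10⁻¹⁰ F.
C = C₁ + C₂ = 1.74×10⁻¹⁰ F.

C ≈ 174 pF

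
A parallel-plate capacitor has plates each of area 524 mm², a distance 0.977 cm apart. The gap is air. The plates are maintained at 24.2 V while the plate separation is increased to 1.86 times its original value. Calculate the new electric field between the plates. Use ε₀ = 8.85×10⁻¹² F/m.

A = 524 mm² = 5.24×10⁻⁴ m².
Initially C₁ = ε₀A/d = 8.85×10⁻¹² × 5.24×10⁻⁴ / 9.77×10⁻³ = 4.75×10⁻¹³ F.
E₁ = 2.48×10³ V/m.
Battery connected ⇒ V is held fixed. E = V/d, so E₂/E₁ = d₁/d₂ = 0.538.
E₂ = 0.538 × 2.48×10³ = 1.33×10³ V/m.

E ≈ 1.33 V/mm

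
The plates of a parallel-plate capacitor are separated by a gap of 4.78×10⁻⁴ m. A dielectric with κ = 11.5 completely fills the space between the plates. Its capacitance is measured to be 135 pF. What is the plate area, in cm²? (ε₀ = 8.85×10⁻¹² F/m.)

6.34 cm²

A = Cd/(κε₀) = 1.35×10⁻¹⁰ × 4.78×10⁻⁴ / (11.5 × 8.85×10⁻¹²) = 6.34×10⁻⁴ m².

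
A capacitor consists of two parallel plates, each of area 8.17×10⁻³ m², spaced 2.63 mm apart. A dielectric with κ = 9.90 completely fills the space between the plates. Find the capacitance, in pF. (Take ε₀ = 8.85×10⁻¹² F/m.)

C ≈ 272 pF

C = κε₀A/d = 9.90 × 8.85×10⁻¹² × 8.17×10⁻³ / 2.63×10⁻³ = 2.72×10⁻¹⁰ F.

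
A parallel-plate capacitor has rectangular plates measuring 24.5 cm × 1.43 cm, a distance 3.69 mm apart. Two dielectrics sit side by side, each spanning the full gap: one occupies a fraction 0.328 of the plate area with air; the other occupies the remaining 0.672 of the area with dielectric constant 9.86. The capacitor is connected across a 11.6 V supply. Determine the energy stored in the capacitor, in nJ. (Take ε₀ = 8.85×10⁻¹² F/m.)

U ≈ 3.93 nJ

A = 24.5 × 1.43 cm² = 3.50×10⁻³ m².
Side-by-side slabs ⇒ two capacitors in parallel, each spanning the full gap.
C₁ = κ₁ε₀A₁/d = 1.00 × 8.85×10⁻¹² × 1.15×10⁻³ / 3.69×10⁻³ = 2.76×10⁻¹² F.
C₂ = κ₂ε₀A₂/d = 9.86 × 8.85×10⁻¹² × 2.35×10⁻³ / 3.69×10⁻³ = 5.57×10⁻¹¹ F.
C = C₁ + C₂ = 5.84×10⁻¹¹ F.
U = ½CV² = ½ × 5.84×10⁻¹¹ × (11.6)² = 3.93×10⁻⁹ J.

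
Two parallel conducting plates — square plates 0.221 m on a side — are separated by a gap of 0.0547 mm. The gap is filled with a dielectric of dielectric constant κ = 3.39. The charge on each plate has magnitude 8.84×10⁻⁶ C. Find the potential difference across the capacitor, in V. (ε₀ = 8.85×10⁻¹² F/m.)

A = (0.221 m)² = 4.88×10⁻² m².
C = κε₀A/d = 3.39 × 8.85×10⁻¹² × 4.88×10⁻² / 5.47×10⁻⁵ = 2.68×10⁻⁸ F.
V = Q/C = 8.84×10⁻⁶ / 2.68×10⁻⁸ = 3.30×10² V.

V ≈ 330 V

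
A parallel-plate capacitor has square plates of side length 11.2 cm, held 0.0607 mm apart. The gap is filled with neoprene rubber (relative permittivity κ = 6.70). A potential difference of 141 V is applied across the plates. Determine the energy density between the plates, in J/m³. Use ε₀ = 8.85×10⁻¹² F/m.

160 J/m³

E = V/d = 141 / 6.07×10⁻⁵ = 2.32×10⁶ V/m.
u = ½κε₀E² = ½ × 6.70 × 8.85×10⁻¹² × (2.32×10⁶)² = 1.60×10² J/m³.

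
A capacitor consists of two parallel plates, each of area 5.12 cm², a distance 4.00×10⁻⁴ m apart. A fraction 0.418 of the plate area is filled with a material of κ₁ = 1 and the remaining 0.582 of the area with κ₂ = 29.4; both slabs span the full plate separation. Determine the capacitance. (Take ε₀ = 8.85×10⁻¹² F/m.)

199 pF

A = 5.12 cm² = 5.12×10⁻⁴ m².
Side-by-side slabs ⇒ two capacitors in parallel, each spanning the full gap.
C₁ = κ₁ε₀A₁/d = 1.00 × 8.85×10⁻¹² × 2.14×10⁻⁴ / 4.00×10⁻⁴ = 4.74×10⁻¹² F.
C₂ = κ₂ε₀A₂/d = 29.4 × 8.85×10⁻¹² × 2.98×10⁻⁴ / 4.00×10⁻⁴ = 1.94×10⁻¹⁰ F.
C = C₁ + C₂ = 1.99×10⁻¹⁰ F.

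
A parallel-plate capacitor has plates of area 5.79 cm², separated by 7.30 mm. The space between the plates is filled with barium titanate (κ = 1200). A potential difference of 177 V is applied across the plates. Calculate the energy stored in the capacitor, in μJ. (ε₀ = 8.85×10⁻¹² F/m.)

A = 5.79 cm² = 5.79×10⁻⁴ m².
C = κε₀A/d = 1200 × 8.85×10⁻¹² × 5.79×10⁻⁴ / 7.30×10⁻³ = 8.42×10⁻¹⁰ F.
U = ½CV² = ½ × 8.42×10⁻¹⁰ × (177)² = 1.32×10⁻⁵ J.

U ≈ 13.2 μJ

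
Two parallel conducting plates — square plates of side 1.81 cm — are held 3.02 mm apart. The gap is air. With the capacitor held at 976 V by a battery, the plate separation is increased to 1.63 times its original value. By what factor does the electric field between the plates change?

0.613

Battery connected ⇒ V is held fixed.
E = V/d, so E₂/E₁ = d₁/d₂ = 0.613.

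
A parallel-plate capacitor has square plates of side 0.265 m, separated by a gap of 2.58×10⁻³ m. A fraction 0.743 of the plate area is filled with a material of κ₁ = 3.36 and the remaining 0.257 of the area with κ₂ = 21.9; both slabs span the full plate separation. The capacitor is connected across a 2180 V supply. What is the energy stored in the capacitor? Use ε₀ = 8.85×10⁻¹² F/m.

A = (0.265 m)² = 7.02×10⁻² m².
Side-by-side slabs ⇒ two capacitors in parallel, each spanning the full gap.
C₁ = κ₁ε₀A₁/d = 3.36 × 8.85×10⁻¹² × 5.22×10⁻² / 2.58×10⁻³ = 6.01×10⁻¹⁰ F.
C₂ = κ₂ε₀A₂/d = 21.9 × 8.85×10⁻¹² × 1.80×10⁻² / 2.58×10⁻³ = 1.36×10⁻⁹ F.
C = C₁ + C₂ = 1.96×10⁻⁹ F.
U = ½CV² = ½ × 1.96×10⁻⁹ × (2180)² = 4.65×10⁻³ J.

4.65 mJ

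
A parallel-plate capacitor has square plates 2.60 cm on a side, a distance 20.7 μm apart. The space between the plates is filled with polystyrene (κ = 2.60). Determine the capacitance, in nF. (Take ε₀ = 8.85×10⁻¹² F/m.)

C ≈ 0.751 nF

A = (2.60 cm)² = 6.76×10⁻⁴ m².
C = κε₀A/d = 2.60 × 8.85×10⁻¹² × 6.76×10⁻⁴ / 2.07×10⁻⁵ = 7.51×10⁻¹⁰ F.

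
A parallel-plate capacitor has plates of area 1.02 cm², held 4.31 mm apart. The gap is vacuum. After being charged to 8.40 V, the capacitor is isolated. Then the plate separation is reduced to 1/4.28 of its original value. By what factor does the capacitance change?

C = ε₀A/d scales as 1/d, so C₂/C₁ = d₁/d₂ = 4.28.

C₂/C₁ ≈ 4.28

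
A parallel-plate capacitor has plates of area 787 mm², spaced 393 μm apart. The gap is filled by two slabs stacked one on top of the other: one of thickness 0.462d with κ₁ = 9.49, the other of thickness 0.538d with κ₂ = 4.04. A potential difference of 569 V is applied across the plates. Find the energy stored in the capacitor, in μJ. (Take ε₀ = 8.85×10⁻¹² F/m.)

15.8 μJ

A = 787 mm² = 7.87×10⁻⁴ m².
Stacked slabs ⇒ two capacitors in series, each with the full plate area.
C₁ = κ₁ε₀A/d₁ = 9.49 × 8.85×10⁻¹² × 7.87×10⁻⁴ / 1.82×10⁻⁴ = 3.64×10⁻¹⁰ F.
C₂ = κ₂ε₀A/d₂ = 4.04 × 8.85×10⁻¹² × 7.87×10⁻⁴ / 2.11×10⁻⁴ = 1.33×10⁻¹⁰ F.
C = (1/C₁ + 1/C₂)⁻¹ = 9.75×10⁻¹¹ F.
U = ½CV² = ½ × 9.75×10⁻¹¹ × (569)² = 1.58×10⁻⁵ J.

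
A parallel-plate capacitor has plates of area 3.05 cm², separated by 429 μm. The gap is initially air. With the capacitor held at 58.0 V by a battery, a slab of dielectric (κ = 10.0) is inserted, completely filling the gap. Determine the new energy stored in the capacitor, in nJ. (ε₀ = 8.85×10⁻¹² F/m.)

U ≈ 106 nJ

A = 3.05 cm² = 3.05×10⁻⁴ m².
Initially C₁ = ε₀A/d = 8.85×10⁻¹² × 3.05×10⁻⁴ / 4.29×10⁻⁴ = 6.29×10⁻¹² F.
U₁ = 1.06×10⁻⁸ J.
Battery connected ⇒ V is held fixed. C₂ = 10.0 C₁ and U = ½CV², so U₂/U₁ = C₂/C₁ = 10.0.
U₂ = 10.0 × 1.06×10⁻⁸ = 1.06×10⁻⁷ J.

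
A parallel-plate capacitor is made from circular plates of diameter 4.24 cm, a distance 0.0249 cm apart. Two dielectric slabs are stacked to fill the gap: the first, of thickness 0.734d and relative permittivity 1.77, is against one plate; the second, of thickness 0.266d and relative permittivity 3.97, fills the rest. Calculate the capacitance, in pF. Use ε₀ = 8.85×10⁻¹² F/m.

104 pF

A = π(4.24/2 cm)² = 1.41×10⁻³ m².
Stacked slabs ⇒ two capacitors in series, each with the full plate area.
C₁ = κ₁ε₀A/d₁ = 1.77 × 8.85×10⁻¹² × 1.41×10⁻³ / 1.83×10⁻⁴ = 1.21×10⁻¹⁰ F.
C₂ = κ₂ε₀A/d₂ = 3.97 × 8.85×10⁻¹² × 1.41×10⁻³ / 6.62×10⁻⁵ = 7.49×10⁻¹⁰ F.
C = (1/C₁ + 1/C₂)⁻¹ = 1.04×10⁻¹⁰ F.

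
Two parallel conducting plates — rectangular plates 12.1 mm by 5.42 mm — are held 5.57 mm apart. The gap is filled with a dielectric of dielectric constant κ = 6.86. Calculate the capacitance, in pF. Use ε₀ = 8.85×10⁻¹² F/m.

C ≈ 0.715 pF

A = 12.1 × 5.42 mm² = 6.56×10⁻⁵ m².
C = κε₀A/d = 6.86 × 8.85×10⁻¹² × 6.56×10⁻⁵ / 5.57×10⁻³ = 7.15×10⁻¹³ F.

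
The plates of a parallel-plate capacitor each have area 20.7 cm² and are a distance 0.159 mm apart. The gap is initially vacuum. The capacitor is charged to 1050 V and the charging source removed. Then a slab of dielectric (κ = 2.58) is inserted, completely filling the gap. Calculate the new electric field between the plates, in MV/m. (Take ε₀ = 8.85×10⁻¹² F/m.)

2.56 MV/m

A = 20.7 cm² = 2.07×10⁻³ m².
Initially C₁ = ε₀A/d = 8.85×10⁻¹² × 2.07×10⁻³ / 1.59×10⁻⁴ = 1.15×10⁻¹⁰ F.
E₁ = 6.60×10⁶ V/m.
Isolated ⇒ Q is held fixed. V₂ = Q/C₂ = V₁/2.58; E = V/d, so E₂/E₁ = (V₂/V₁)(d₁/d₂) = 0.388.
E₂ = 0.388 × 6.60×10⁶ = 2.56×10⁶ V/m.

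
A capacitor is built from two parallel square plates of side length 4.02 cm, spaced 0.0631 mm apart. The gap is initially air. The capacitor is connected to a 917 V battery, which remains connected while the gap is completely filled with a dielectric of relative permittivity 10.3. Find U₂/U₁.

10.3

Battery connected ⇒ V is held fixed.
C₂ = 10.3 C₁ and U = ½CV², so U₂/U₁ = C₂/C₁ = 10.3.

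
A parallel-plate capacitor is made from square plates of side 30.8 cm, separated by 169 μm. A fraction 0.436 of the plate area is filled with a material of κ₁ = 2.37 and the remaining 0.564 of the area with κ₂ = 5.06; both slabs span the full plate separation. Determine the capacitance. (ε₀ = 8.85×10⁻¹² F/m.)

19.3 nF

A = (30.8 cm)² = 9.49×10⁻² m².
Side-by-side slabs ⇒ two capacitors in parallel, each spanning the full gap.
C₁ = κ₁ε₀A₁/d = 2.37 × 8.85×10⁻¹² × 4.14×10⁻² / 1.69×10⁻⁴ = 5.13×10⁻⁹ F.
C₂ = κ₂ε₀A₂/d = 5.06 × 8.85×10⁻¹² × 5.35×10⁻² / 1.69×10⁻⁴ = 1.42×10⁻⁸ F.
C = C₁ + C₂ = 1.93×10⁻⁸ F.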